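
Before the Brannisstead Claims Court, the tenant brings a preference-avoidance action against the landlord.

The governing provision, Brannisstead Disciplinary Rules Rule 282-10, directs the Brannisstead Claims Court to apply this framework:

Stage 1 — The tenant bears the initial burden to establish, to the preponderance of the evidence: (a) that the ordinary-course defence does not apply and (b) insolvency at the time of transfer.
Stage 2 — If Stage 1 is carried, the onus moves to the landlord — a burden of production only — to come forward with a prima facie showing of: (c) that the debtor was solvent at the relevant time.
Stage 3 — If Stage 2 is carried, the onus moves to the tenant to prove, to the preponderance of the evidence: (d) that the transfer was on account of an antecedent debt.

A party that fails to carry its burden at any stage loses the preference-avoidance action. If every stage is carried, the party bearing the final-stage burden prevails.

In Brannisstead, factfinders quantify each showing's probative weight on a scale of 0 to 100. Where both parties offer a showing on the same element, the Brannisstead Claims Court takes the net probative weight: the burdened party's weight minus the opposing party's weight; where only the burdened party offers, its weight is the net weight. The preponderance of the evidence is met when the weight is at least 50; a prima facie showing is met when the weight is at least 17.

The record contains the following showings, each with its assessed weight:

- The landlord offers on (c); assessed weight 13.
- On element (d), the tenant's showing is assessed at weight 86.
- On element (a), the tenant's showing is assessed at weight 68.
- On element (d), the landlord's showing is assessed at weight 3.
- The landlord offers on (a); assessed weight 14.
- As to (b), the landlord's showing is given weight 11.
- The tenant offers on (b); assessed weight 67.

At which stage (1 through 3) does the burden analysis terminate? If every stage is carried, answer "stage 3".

Stage 1 — burden on tenant; standard: the preponderance of the evidence (weight is at least 50).
    (a): 68 − 14 = 54 ≥ 50 [met]
    (b): 67 − 11 = 56 ≥ 50 [met]
  The tenant carries Stage 1; the landlord now bears the burden.
Stage 2 — burden on landlord; standard: a prima facie showing (weight is at least 17).
    (c): 13 < 17 [not met]
  Stage 2 not carried; the landlord fails its burden.
The tenant prevails.

stage 2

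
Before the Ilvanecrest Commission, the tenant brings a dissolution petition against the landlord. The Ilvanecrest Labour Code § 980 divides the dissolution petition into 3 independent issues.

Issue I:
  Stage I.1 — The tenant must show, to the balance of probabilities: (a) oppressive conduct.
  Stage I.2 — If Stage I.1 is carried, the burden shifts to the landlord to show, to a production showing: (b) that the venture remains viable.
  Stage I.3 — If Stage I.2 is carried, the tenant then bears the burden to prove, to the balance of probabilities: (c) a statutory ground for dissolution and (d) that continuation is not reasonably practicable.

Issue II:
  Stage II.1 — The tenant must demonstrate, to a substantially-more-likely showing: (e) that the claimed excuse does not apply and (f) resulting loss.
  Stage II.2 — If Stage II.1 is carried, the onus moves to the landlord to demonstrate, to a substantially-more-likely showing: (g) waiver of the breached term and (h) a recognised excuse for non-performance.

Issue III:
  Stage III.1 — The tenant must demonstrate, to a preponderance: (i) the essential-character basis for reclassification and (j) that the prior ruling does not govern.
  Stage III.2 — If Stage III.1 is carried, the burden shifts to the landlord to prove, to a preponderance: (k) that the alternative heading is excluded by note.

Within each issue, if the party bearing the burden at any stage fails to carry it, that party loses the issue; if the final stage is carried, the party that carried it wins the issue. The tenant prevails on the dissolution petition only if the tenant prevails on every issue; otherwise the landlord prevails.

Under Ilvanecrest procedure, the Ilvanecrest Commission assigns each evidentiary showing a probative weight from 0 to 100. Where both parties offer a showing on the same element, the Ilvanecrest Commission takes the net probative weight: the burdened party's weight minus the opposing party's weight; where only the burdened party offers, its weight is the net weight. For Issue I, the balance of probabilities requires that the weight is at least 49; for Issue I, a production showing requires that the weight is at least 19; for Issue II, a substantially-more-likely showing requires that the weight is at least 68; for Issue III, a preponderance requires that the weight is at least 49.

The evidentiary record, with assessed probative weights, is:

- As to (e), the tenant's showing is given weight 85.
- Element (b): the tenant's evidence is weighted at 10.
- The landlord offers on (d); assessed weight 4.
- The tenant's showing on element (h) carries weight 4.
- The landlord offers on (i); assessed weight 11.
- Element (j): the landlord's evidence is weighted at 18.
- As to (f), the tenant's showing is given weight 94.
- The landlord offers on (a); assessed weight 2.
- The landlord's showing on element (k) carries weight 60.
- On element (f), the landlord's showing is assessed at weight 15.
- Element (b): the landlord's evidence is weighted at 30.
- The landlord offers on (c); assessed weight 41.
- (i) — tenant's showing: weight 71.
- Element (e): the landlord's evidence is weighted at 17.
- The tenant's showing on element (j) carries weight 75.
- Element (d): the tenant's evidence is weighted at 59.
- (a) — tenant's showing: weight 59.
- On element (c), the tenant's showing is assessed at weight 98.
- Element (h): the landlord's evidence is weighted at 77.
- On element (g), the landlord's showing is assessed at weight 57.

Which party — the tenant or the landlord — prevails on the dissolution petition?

— Issue I —
Stage I.1 — burden on tenant; standard: the balance of probabilities (weight is at least 49).
    (a): 59 − 2 = 57 ≥ 49 [met]
  Stage I.1 carried; the burden shifts to the landlord.
Stage I.2 — burden on landlord; standard: a production showing (weight is at least 19).
    (b): 30 − 10 = 20 ≥ 19 [met]
  All elements met. The burden passes to the tenant.
Stage I.3 — burden on tenant; standard: the balance of probabilities (weight is at least 49).
    (c): 98 − 41 = 57 ≥ 49 [met]
    (d): 59 − 4 = 55 ≥ 49 [met]
  Stage I.3 carried; the final stage is satisfied.
With every stage satisfied, the tenant prevails on this issue.
— Issue II —
At Stage II.1 the tenant must meet a substantially-more-likely showing (weight is at least 68): on (e) the weight is 85 less the opposing 17 gives net 68, ≥ 68, so (e) meets the standard; on (f) the weight is 94 less the opposing 15 gives net 79, ≥ 68, so (f) meets the standard.
  All elements met. The burden passes to the landlord.
At Stage II.2 the landlord must meet a substantially-more-likely showing (weight is at least 68): on (g) the weight is 57, < 68, so (g) does not meet the standard; on (h) the weight is 77 less the opposing 4 gives net 73, ≥ 68, so (h) meets the standard.
  Stage II.2 not carried; the landlord fails its burden.
The analysis ends at Stage II.2; the tenant prevails on this issue.
— Issue III —
At Stage III.1 the tenant must meet a preponderance (weight is at least 49): on (i) the weight is 71 less the opposing 11 gives net 60, ≥ 49, so (i) meets the standard; on (j) the weight is 75 less the opposing 18 gives net 57, which does reach 49, so (j) meets the standard.
  Stage III.1 carried; the burden shifts to the landlord.
At Stage III.2 the landlord must meet a preponderance (weight is at least 49): on (k) the weight is 60, which does reach 49, so (k) meets the standard.
  The landlord carries the last stage.
All stages carried — the landlord prevails on this issue.
Per-issue: Issue I → tenant; Issue II → tenant; Issue III → landlord. The tenant must prevail on every issue; overall, the landlord prevails.

landlord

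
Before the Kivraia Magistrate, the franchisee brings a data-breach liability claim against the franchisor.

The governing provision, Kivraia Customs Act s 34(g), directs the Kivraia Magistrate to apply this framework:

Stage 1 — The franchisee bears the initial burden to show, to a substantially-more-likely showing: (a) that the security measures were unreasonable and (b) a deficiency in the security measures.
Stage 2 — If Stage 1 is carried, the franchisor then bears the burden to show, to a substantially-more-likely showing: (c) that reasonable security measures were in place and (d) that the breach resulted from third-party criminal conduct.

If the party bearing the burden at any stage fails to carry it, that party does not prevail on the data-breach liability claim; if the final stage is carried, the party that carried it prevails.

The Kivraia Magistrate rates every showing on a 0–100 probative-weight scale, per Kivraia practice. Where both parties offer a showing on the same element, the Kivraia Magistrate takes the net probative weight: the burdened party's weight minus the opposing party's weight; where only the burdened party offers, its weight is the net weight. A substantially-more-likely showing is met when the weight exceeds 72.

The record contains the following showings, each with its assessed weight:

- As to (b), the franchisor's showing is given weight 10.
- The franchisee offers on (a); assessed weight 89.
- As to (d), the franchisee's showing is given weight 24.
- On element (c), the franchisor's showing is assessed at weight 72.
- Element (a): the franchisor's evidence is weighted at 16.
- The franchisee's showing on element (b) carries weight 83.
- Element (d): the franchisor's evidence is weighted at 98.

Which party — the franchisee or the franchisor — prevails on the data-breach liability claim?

franchisee

Stage 1 (franchisee, a substantially-more-likely showing, weight exceeds 72): (a) net 89−16=73 > 72 — meets; (b) net 83−10=73 > 72 — meets.
  Stage 1 is satisfied; the onus moves to the franchisor.
Stage 2 (franchisor, a substantially-more-likely showing, weight exceeds 72): (c) 72 ≤ 72 — fails; (d) net 98−24=74 > 72 — meets.
  The franchisor does not carry Stage 2.
The franchisee prevails.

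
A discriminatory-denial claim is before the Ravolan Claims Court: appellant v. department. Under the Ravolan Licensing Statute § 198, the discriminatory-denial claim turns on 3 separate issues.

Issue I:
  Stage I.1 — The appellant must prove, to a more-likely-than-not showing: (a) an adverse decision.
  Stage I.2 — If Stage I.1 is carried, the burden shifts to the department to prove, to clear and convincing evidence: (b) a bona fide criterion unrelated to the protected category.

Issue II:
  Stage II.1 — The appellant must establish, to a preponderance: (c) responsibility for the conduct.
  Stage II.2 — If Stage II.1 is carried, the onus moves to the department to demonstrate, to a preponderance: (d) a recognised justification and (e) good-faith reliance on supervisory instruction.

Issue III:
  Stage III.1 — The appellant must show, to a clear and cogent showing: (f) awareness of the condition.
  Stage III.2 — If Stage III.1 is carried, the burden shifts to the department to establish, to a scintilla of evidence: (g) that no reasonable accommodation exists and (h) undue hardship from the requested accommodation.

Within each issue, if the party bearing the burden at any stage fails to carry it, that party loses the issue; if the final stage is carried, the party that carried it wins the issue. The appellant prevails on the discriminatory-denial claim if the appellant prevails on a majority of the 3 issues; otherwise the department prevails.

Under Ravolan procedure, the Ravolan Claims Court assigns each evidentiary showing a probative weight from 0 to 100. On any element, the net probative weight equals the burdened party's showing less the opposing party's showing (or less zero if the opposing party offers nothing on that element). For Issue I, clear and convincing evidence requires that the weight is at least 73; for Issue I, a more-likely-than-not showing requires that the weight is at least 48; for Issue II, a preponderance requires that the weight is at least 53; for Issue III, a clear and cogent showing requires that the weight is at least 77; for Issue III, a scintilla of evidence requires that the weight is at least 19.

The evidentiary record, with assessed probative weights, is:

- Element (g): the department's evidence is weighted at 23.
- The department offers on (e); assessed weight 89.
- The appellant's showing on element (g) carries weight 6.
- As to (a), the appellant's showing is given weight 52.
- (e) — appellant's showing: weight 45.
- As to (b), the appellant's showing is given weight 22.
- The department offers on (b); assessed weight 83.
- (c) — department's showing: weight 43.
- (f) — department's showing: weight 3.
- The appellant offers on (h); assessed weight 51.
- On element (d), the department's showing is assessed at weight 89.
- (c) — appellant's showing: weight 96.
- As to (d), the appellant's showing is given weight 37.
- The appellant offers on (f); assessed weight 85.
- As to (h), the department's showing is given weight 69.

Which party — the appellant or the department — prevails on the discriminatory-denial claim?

appellant

— Issue I —
Stage I.1 — burden on appellant; standard: a more-likely-than-not showing (weight is at least 48).
    (a): 52 ≥ 48 [met]
  All elements met. The burden passes to the department.
Stage I.2 — burden on department; standard: clear and convincing evidence (weight is at least 73).
    (b): 83 − 22 = 61 < 73 [not met]
  Stage I.2 not carried; the department fails its burden.
The appellant prevails on this issue.
— Issue II —
Stage II.1 (appellant, a preponderance, weight is at least 53): (c) net 96−43=53 ≥ 53 — meets.
  All elements met. The burden passes to the department.
Stage II.2 (department, a preponderance, weight is at least 53): (d) net 89−37=52 < 53 — fails; (e) net 89−45=44 < 53 — fails.
  Not every element is met, so the department fails to carry Stage II.2.
So the appellant prevails on this issue.
— Issue III —
Stage III.1 — burden on appellant; standard: a clear and cogent showing (weight is at least 77).
    (f): 85 − 3 = 82 ≥ 77 [met]
  The appellant carries Stage III.1; the department now bears the burden.
Stage III.2 — burden on department; standard: a scintilla of evidence (weight is at least 19).
    (g): 23 − 6 = 17 < 19 [not met]
    (h): 69 − 51 = 18 < 19 [not met]
  Not every element is met, so the department fails to carry Stage III.2.
The appellant prevails on this issue.
Per-issue: Issue I → appellant; Issue II → appellant; Issue III → appellant. The appellant must prevail on a majority of issues; overall, the appellant prevails.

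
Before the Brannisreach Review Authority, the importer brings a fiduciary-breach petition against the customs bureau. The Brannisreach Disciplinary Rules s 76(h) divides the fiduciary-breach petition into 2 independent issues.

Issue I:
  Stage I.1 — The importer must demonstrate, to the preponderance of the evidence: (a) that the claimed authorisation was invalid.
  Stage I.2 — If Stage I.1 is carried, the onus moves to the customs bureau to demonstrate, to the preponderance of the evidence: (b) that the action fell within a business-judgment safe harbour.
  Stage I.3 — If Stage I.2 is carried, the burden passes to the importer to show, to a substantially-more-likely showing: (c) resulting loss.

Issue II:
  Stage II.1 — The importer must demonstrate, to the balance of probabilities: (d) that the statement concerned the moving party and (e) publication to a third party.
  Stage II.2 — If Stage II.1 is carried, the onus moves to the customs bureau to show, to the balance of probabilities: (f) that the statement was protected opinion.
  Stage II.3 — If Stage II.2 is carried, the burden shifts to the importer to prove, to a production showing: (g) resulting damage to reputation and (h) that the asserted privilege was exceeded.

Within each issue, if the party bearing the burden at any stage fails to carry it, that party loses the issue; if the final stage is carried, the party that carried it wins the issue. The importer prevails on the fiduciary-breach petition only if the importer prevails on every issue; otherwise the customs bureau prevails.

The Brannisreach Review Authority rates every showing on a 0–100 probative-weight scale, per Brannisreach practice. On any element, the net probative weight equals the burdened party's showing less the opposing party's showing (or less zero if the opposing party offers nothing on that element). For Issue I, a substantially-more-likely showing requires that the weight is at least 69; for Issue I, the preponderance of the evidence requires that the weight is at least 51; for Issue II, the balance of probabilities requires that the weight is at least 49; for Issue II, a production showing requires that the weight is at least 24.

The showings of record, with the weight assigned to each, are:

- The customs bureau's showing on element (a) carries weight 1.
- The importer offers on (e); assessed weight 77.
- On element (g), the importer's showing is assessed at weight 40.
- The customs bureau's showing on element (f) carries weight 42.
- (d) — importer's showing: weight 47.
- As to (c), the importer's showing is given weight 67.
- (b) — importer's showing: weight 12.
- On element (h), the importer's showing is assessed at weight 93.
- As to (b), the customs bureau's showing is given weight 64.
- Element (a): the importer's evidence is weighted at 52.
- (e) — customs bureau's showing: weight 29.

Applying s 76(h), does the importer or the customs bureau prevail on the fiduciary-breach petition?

— Issue I —
At Stage I.1 the importer must meet the preponderance of the evidence (weight is at least 51): on (a) the weight is 52 less the opposing 1 gives net 51, ≥ 51, so (a) meets the standard.
  All elements met. The burden passes to the customs bureau.
At Stage I.2 the customs bureau must meet the preponderance of the evidence (weight is at least 51): on (b) the weight is 64 less the opposing 12 gives net 52, ≥ 51, so (b) meets the standard.
  The customs bureau carries Stage I.2; the importer now bears the burden.
At Stage I.3 the importer must meet a substantially-more-likely showing (weight is at least 69): on (c) the weight is 67, < 69, so (c) does not meet the standard.
  Stage I.3 not carried; the importer fails its burden.
The analysis ends at Stage I.3; the customs bureau prevails on this issue.
— Issue II —
Stage II.1 — burden on importer; standard: the balance of probabilities (weight is at least 49).
    (d): 47 < 49 [not met]
    (e): 77 − 29 = 48 < 49 [not met]
  Stage II.1 not carried; the importer fails its burden.
The customs bureau prevails on this issue.
Per-issue: Issue I → customs bureau; Issue II → customs bureau. The importer must prevail on every issue; overall, the customs bureau prevails.

customs bureau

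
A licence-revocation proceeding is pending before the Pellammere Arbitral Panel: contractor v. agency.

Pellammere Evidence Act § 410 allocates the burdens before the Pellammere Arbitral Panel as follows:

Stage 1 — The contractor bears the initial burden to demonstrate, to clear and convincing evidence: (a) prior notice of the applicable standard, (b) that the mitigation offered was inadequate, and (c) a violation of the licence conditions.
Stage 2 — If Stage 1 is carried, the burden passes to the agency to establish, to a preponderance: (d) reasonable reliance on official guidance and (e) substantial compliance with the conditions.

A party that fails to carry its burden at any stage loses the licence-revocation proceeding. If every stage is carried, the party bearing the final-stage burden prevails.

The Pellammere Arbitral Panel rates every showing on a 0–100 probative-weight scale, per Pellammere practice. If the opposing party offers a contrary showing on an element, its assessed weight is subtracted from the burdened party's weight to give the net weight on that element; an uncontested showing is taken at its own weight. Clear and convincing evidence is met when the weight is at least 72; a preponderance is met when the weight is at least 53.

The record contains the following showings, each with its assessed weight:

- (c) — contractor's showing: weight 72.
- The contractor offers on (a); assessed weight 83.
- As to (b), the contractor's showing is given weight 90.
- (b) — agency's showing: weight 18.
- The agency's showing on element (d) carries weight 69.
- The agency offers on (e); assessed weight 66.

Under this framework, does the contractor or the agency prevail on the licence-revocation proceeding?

agency

Stage 1 (contractor, clear and convincing evidence, weight is at least 72): (a) 83 ≥ 72 — meets; (b) net 90−18=72 ≥ 72 — meets; (c) 72 ≥ 72 — meets.
  The contractor carries Stage 1; the agency now bears the burden.
Stage 2 (agency, a preponderance, weight is at least 53): (d) 69 ≥ 53 — meets; (e) 66 ≥ 53 — meets.
  Stage 2 carried; the final stage is satisfied.
Every stage carried; the agency prevails.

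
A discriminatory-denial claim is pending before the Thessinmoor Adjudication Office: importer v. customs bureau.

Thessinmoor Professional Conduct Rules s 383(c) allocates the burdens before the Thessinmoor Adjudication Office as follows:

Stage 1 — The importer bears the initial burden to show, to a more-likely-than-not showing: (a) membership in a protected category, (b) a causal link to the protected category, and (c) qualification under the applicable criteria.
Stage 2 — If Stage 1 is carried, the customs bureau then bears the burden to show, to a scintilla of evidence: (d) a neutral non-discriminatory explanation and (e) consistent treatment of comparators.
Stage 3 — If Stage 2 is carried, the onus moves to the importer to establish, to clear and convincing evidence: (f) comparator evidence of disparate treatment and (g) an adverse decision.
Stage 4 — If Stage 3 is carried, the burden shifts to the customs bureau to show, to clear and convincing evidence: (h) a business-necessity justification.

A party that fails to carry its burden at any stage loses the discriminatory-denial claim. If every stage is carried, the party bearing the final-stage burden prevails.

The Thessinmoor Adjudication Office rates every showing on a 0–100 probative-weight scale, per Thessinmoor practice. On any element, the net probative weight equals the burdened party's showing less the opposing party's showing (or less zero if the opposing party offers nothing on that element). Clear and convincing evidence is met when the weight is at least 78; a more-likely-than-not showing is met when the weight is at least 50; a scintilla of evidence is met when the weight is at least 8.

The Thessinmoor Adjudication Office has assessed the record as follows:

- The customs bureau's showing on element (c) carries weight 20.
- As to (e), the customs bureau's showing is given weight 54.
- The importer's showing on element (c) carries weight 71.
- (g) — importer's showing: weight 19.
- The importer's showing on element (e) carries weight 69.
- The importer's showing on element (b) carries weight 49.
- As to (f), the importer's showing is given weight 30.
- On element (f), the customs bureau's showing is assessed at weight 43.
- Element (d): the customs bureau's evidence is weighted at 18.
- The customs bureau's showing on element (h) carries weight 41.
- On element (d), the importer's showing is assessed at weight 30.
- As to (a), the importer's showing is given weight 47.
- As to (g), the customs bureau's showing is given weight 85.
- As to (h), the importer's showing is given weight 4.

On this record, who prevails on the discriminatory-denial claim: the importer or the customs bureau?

Stage 1 (importer, a more-likely-than-not showing, weight is at least 50): (a) 47 < 50 — fails; (b) 49 < 50 — fails; (c) net 71−20=51 ≥ 50 — meets.
  Not every element is met, so the importer fails to carry Stage 1.
The customs bureau prevails.

customs bureau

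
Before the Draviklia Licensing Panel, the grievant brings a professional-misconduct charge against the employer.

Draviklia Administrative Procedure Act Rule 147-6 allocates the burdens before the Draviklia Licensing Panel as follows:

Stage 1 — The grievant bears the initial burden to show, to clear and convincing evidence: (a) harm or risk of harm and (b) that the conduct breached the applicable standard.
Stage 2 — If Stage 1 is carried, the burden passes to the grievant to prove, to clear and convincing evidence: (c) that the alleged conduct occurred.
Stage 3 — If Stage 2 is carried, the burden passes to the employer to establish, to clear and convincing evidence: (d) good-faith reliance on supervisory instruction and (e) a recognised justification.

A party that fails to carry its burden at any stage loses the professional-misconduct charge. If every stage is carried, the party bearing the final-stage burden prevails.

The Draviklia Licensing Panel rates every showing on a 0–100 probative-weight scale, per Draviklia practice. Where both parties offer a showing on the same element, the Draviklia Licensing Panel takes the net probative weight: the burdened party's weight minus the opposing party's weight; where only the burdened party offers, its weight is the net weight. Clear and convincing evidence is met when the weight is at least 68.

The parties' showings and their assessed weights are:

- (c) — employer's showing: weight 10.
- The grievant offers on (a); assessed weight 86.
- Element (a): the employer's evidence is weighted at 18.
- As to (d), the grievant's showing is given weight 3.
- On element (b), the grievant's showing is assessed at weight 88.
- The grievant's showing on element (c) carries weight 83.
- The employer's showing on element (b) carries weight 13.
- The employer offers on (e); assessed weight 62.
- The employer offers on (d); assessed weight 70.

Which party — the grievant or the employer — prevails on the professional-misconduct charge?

grievant

Stage 1 (grievant, clear and convincing evidence, weight is at least 68): (a) net 86−18=68 ≥ 68 — meets; (b) net 88−13=75 ≥ 68 — meets.
  Stage 1 carried; the burden remains with the grievant.
Stage 2 (grievant, clear and convincing evidence, weight is at least 68): (c) net 83−10=73 ≥ 68 — meets.
  All elements met. The burden passes to the employer.
Stage 3 (employer, clear and convincing evidence, weight is at least 68): (d) net 70−3=67 < 68 — fails; (e) 62 < 68 — fails.
  The employer does not carry Stage 3.
So the grievant prevails.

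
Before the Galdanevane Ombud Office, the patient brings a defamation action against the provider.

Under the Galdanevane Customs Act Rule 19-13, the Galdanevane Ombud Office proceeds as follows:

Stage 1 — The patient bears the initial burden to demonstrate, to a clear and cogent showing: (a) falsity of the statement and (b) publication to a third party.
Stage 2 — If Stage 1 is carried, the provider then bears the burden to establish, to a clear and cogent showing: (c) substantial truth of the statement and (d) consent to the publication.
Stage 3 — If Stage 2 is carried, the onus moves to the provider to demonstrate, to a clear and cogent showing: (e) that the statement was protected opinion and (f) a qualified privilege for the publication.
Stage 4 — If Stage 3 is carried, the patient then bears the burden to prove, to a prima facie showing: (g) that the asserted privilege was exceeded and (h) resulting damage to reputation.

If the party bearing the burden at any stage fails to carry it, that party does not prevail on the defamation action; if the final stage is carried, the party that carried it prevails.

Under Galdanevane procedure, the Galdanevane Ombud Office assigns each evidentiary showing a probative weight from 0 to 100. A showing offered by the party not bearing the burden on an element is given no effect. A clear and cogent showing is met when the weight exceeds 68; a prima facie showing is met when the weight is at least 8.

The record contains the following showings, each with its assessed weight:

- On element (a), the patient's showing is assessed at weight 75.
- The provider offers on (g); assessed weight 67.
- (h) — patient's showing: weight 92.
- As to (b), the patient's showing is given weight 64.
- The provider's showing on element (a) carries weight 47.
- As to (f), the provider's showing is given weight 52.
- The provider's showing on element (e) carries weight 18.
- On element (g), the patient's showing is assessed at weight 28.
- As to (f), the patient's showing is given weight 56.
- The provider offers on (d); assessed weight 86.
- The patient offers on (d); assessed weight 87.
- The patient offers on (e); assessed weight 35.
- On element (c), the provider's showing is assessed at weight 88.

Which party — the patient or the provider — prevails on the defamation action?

Stage 1 (patient, a clear and cogent showing, weight exceeds 68): (a) 75 (provider's 47 disregarded) > 68 — meets; (b) 64 ≤ 68 — fails.
  Not every element is met, so the patient fails to carry Stage 1.
So the provider prevails.

provider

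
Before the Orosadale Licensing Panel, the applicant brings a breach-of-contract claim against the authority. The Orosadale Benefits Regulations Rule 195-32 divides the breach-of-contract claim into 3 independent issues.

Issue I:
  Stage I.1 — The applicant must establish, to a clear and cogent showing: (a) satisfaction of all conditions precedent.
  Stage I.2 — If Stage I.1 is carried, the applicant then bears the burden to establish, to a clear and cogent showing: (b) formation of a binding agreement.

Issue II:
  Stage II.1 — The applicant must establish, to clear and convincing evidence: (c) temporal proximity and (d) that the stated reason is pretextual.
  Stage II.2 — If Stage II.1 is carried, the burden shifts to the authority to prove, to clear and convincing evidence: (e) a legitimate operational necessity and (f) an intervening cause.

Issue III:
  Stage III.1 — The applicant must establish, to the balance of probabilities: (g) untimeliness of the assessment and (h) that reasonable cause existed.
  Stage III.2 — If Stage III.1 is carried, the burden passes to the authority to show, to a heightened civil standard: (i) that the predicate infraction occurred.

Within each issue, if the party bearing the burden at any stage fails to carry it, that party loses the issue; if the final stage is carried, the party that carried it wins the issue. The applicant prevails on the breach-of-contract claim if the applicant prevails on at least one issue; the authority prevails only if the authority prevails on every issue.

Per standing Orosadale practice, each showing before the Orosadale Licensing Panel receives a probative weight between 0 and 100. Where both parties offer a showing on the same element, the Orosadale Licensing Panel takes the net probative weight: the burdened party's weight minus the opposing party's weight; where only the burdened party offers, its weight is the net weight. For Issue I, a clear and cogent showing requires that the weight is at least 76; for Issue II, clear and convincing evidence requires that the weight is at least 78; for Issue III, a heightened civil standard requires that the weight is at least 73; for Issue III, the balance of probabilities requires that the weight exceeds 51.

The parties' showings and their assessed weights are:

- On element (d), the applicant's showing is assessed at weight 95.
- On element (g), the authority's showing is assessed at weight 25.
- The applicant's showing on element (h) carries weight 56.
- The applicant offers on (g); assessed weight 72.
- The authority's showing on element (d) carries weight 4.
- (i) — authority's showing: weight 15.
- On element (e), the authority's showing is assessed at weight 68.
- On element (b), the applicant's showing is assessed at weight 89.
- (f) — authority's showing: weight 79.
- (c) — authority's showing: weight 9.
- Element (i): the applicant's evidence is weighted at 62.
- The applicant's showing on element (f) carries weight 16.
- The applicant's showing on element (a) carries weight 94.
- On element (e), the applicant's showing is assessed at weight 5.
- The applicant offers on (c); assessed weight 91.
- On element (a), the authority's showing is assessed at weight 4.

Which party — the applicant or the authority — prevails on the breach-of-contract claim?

— Issue I —
Stage I.1 (applicant, a clear and cogent showing, weight is at least 76): (a) net 94−4=90 ≥ 76 — meets.
  Stage I.1 is satisfied; the applicant continues to bear the burden.
Stage I.2 (applicant, a clear and cogent showing, weight is at least 76): (b) 89 ≥ 76 — meets.
  Stage I.2 carried; the final stage is satisfied.
With every stage satisfied, the applicant prevails on this issue.
— Issue II —
At Stage II.1 the applicant must meet clear and convincing evidence (weight is at least 78): on (c) the weight is 91 less the opposing 9 gives net 82, ≥ 78, so (c) meets the standard; on (d) the weight is 95 less the opposing 4 gives net 91, which does reach 78, so (d) meets the standard.
  Stage II.1 carried; the burden shifts to the authority.
At Stage II.2 the authority must meet clear and convincing evidence (weight is at least 78): on (e) the weight is 68 less the opposing 5 gives net 63, which does not reach 78, so (e) does not meet the standard; on (f) the weight is 79 less the opposing 16 gives net 63, which does not reach 78, so (f) does not meet the standard.
  Not every element is met, so the authority fails to carry Stage II.2.
The analysis ends at Stage II.2; the applicant prevails on this issue.
— Issue III —
At Stage III.1 the applicant must meet the balance of probabilities (weight exceeds 51): on (g) the weight is 72 less the opposing 25 gives net 47, ≤ 51, so (g) does not meet the standard; on (h) the weight is 56, which does exceed 51, so (h) meets the standard.
  The applicant does not carry Stage III.1.
The authority prevails on this issue.
Per-issue: Issue I → applicant; Issue II → applicant; Issue III → authority. The applicant must prevail on at least one issue; overall, the applicant prevails.

applicant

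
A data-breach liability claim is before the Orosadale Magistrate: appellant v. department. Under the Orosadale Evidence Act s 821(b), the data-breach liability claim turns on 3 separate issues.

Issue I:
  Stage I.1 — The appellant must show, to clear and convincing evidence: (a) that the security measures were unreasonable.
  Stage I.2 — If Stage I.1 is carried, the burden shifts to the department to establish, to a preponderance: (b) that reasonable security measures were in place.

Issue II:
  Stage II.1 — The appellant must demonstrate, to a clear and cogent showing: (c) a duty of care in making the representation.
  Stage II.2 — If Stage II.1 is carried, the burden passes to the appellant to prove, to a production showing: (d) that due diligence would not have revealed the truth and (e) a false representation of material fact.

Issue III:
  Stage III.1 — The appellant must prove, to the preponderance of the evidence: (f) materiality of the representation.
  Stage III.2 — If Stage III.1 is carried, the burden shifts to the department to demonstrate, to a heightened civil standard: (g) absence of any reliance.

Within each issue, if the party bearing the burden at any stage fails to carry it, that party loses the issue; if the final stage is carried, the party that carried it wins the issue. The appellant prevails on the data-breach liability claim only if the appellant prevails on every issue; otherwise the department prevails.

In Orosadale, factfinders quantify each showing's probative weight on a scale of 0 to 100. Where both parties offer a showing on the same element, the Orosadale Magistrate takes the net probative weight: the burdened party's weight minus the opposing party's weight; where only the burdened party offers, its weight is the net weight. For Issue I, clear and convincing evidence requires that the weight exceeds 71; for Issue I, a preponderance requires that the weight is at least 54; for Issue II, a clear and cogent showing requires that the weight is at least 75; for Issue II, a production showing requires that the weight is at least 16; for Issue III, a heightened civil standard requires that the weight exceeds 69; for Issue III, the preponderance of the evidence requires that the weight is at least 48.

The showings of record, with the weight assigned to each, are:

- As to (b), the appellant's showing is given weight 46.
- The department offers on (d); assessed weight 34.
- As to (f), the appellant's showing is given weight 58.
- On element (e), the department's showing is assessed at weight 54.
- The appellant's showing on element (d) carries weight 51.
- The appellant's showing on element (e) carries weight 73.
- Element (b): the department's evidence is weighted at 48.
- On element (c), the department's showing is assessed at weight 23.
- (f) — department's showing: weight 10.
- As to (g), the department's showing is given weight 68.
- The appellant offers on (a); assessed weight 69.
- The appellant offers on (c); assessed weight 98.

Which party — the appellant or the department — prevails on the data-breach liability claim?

department

— Issue I —
At Stage I.1 the appellant must meet clear and convincing evidence (weight exceeds 71): on (a) the weight is 69, ≤ 71, so (a) does not meet the standard.
  Stage I.1 not carried; the appellant fails its burden.
So the department prevails on this issue.
— Issue II —
Stage II.1 — burden on appellant; standard: a clear and cogent showing (weight is at least 75).
    (c): 98 − 23 = 75 ≥ 75 [met]
  Stage II.1 is satisfied; the appellant continues to bear the burden.
Stage II.2 — burden on appellant; standard: a production showing (weight is at least 16).
    (d): 51 − 34 = 17 ≥ 16 [met]
    (e): 73 − 54 = 19 ≥ 16 [met]
  Stage II.2 carried; the final stage is satisfied.
With every stage satisfied, the appellant prevails on this issue.
— Issue III —
Stage III.1 — burden on appellant; standard: the preponderance of the evidence (weight is at least 48).
    (f): 58 − 10 = 48 ≥ 48 [met]
  The appellant carries Stage III.1; the department now bears the burden.
Stage III.2 — burden on department; standard: a heightened civil standard (weight exceeds 69).
    (g): 68 ≤ 69 [not met]
  Stage III.2 not carried; the department fails its burden.
So the appellant prevails on this issue.
Per-issue: Issue I → department; Issue II → appellant; Issue III → appellant. The appellant must prevail on every issue; overall, the department prevails.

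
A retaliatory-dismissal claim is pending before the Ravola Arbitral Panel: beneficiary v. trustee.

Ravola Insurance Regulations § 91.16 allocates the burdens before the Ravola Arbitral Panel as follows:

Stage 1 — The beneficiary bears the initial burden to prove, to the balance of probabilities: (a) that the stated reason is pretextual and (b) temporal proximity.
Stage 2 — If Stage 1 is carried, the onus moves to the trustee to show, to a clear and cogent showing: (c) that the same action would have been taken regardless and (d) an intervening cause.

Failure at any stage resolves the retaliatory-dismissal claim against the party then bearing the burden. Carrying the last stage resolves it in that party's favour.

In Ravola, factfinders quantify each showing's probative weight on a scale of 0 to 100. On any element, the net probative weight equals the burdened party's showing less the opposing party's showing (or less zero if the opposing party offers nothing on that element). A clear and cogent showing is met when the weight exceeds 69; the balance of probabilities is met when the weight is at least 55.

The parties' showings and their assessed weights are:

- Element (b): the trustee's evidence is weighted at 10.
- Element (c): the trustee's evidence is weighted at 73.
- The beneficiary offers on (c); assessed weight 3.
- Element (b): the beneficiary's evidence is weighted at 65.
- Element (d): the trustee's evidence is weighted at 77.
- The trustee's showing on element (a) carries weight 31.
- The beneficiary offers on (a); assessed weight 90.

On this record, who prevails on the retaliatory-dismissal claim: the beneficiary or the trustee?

trustee

Stage 1 (beneficiary, the balance of probabilities, weight is at least 55): (a) net 90−31=59 ≥ 55 — meets; (b) net 65−10=55 ≥ 55 — meets.
  The beneficiary carries Stage 1; the trustee now bears the burden.
Stage 2 (trustee, a clear and cogent showing, weight exceeds 69): (c) net 73−3=70 > 69 — meets; (d) 77 > 69 — meets.
  Stage 2 carried; the final stage is satisfied.
With every stage satisfied, the trustee prevails.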